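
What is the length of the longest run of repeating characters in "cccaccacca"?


Input: "cccaccacca"
Scanning for longest run:
  Position 1 ('c'): continues run of 'c', length=2
  Position 2 ('c'): continues run of 'c', length=3
  Position 3 ('a'): new char, reset run to 1
  Position 4 ('c'): new char, reset run to 1
  Position 5 ('c'): continues run of 'c', length=2
  Position 6 ('a'): new char, reset run to 1
  Position 7 ('c'): new char, reset run to 1
  Position 8 ('c'): continues run of 'c', length=2
  Position 9 ('a'): new char, reset run to 1
Longest run: 'c' with length 3

3


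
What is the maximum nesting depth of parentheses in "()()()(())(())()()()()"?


Input: "()()()(())(())()()()()"
Tracking depth:
  Position 0 '(': depth becomes 1
  Position 1 ')': depth becomes 0
  Position 2 '(': depth becomes 1
  Position 3 ')': depth becomes 0
  Position 4 '(': depth becomes 1
  Position 5 ')': depth becomes 0
  Position 6 '(': depth becomes 1
  Position 7 '(': depth becomes 2
  Position 8 ')': depth becomes 1
  Position 9 ')': depth becomes 0
  Position 10 '(': depth becomes 1
  Position 11 '(': depth becomes 2
  Position 12 ')': depth becomes 1
  Position 13 ')': depth becomes 0
  Position 14 '(': depth becomes 1
  Position 15 ')': depth becomes 0
  Position 16 '(': depth becomes 1
  Position 17 ')': depth becomes 0
  Position 18 '(': depth becomes 1
  Position 19 ')': depth becomes 0
  Position 20 '(': depth becomes 1
  Position 21 ')': depth becomes 0
Maximum depth reached: 2

2


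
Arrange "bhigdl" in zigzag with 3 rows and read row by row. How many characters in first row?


Zigzag "bhigdl" into 3 rows:
Placing characters:
  'b' => row 0
  'h' => row 1
  'i' => row 2
  'g' => row 1
  'd' => row 0
  'l' => row 1
Rows:
  Row 0: "bd"
  Row 1: "hgl"
  Row 2: "i"
First row length: 2

2


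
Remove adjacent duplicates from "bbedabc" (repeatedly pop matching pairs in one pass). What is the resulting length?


Input: bbedabc
Stack-based adjacent duplicate removal:
  Read 'b': push. Stack: b
  Read 'b': matches stack top 'b' => pop. Stack: (empty)
  Read 'e': push. Stack: e
  Read 'd': push. Stack: ed
  Read 'a': push. Stack: eda
  Read 'b': push. Stack: edab
  Read 'c': push. Stack: edabc
Final stack: "edabc" (length 5)

5


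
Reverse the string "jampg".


Input: jampg
Reading characters right to left:
  Position 4: 'g'
  Position 3: 'p'
  Position 2: 'm'
  Position 1: 'a'
  Position 0: 'j'
Reversed: gpmaj

gpmaj


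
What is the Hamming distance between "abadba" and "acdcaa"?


Comparing "abadba" and "acdcaa" position by position:
  Position 0: 'a' vs 'a' => same
  Position 1: 'b' vs 'c' => differ
  Position 2: 'a' vs 'd' => differ
  Position 3: 'd' vs 'c' => differ
  Position 4: 'b' vs 'a' => differ
  Position 5: 'a' vs 'a' => same
Total differences (Hamming distance): 4

4


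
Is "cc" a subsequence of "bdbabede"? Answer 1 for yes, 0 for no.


Check if "cc" is a subsequence of "bdbabede"
Greedy scan:
  Position 0 ('b'): no match needed
  Position 1 ('d'): no match needed
  Position 2 ('b'): no match needed
  Position 3 ('a'): no match needed
  Position 4 ('b'): no match needed
  Position 5 ('e'): no match needed
  Position 6 ('d'): no match needed
  Position 7 ('e'): no match needed
Only matched 0/2 characters => not a subsequence

0


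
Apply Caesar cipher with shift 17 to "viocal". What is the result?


Caesar cipher: shift "viocal" by 17
  'v' (pos 21) + 17 = pos 12 = 'm'
  'i' (pos 8) + 17 = pos 25 = 'z'
  'o' (pos 14) + 17 = pos 5 = 'f'
  'c' (pos 2) + 17 = pos 19 = 't'
  'a' (pos 0) + 17 = pos 17 = 'r'
  'l' (pos 11) + 17 = pos 2 = 'c'
Result: mzftrc

mzftrc


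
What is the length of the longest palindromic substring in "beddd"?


Input: "beddd"
Checking substrings for palindromes:
  [2:5] "ddd" (len 3) => palindrome
  [2:4] "dd" (len 2) => palindrome
  [3:5] "dd" (len 2) => palindrome
Longest palindromic substring: "ddd" with length 3

3


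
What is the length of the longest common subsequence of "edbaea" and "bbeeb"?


LCS of "edbaea" and "bbeeb"
DP table:
           b    b    e    e    b
      0    0    0    0    0    0
  e   0    0    0    1    1    1
  d   0    0    0    1    1    1
  b   0    1    1    1    1    2
  a   0    1    1    1    1    2
  e   0    1    1    2    2    2
  a   0    1    1    2    2    2
LCS length = dp[6][5] = 2

2


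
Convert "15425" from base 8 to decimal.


Input: "15425" in base 8
Positional expansion:
  Digit '1' (value 1) x 8^4 = 4096
  Digit '5' (value 5) x 8^3 = 2560
  Digit '4' (value 4) x 8^2 = 256
  Digit '2' (value 2) x 8^1 = 16
  Digit '5' (value 5) x 8^0 = 5
Sum = 6933

6933


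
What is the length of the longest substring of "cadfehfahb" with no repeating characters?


Input: "cadfehfahb"
Sliding window (track last position of each char):
  Position 0 ('c'): window [0,0] length 1 -- new best
  Position 1 ('a'): window [0,1] length 2 -- new best
  Position 2 ('d'): window [0,2] length 3 -- new best
  Position 3 ('f'): window [0,3] length 4 -- new best
  Position 4 ('e'): window [0,4] length 5 -- new best
  Position 5 ('h'): window [0,5] length 6 -- new best
  Position 6 ('f'): repeat (last at 3), move window start to 4
  Position 6 ('f'): window [4,6] length 3
  Position 7 ('a'): window [4,7] length 4
  Position 8 ('h'): repeat (last at 5), move window start to 6
  Position 8 ('h'): window [6,8] length 3
  Position 9 ('b'): window [6,9] length 4
Longest substring with no repeats: "cadfeh" with length 6

6


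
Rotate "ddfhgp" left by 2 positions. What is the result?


Input: "ddfhgp", rotate left by 2
First 2 characters: "dd"
Remaining characters: "fhgp"
Concatenate remaining + first: "fhgp" + "dd" = "fhgpdd"

fhgpdd


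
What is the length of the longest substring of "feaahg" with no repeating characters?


Input: "feaahg"
Sliding window (track last position of each char):
  Position 0 ('f'): window [0,0] length 1 -- new best
  Position 1 ('e'): window [0,1] length 2 -- new best
  Position 2 ('a'): window [0,2] length 3 -- new best
  Position 3 ('a'): repeat (last at 2), move window start to 3
  Position 3 ('a'): window [3,3] length 1
  Position 4 ('h'): window [3,4] length 2
  Position 5 ('g'): window [3,5] length 3
Longest substring with no repeats: "fea" with length 3

3


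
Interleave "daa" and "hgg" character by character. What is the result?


Interleaving "daa" and "hgg":
  Position 0: 'd' from first, 'h' from second => "dh"
  Position 1: 'a' from first, 'g' from second => "ag"
  Position 2: 'a' from first, 'g' from second => "ag"
Result: dhagag

dhagag


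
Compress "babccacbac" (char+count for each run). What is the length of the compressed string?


Input: babccacbac
Runs:
  'b' x 1 => "b1"
  'a' x 1 => "a1"
  'b' x 1 => "b1"
  'c' x 2 => "c2"
  'a' x 1 => "a1"
  'c' x 1 => "c1"
  'b' x 1 => "b1"
  'a' x 1 => "a1"
  'c' x 1 => "c1"
Compressed: "b1a1b1c2a1c1b1a1c1"
Compressed length: 18

18


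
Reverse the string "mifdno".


Input: mifdno
Reading characters right to left:
  Position 5: 'o'
  Position 4: 'n'
  Position 3: 'd'
  Position 2: 'f'
  Position 1: 'i'
  Position 0: 'm'
Reversed: ondfim

ondfim


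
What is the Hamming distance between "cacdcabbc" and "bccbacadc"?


Comparing "cacdcabbc" and "bccbacadc" position by position:
  Position 0: 'c' vs 'b' => differ
  Position 1: 'a' vs 'c' => differ
  Position 2: 'c' vs 'c' => same
  Position 3: 'd' vs 'b' => differ
  Position 4: 'c' vs 'a' => differ
  Position 5: 'a' vs 'c' => differ
  Position 6: 'b' vs 'a' => differ
  Position 7: 'b' vs 'd' => differ
  Position 8: 'c' vs 'c' => same
Total differences (Hamming distance): 7

7


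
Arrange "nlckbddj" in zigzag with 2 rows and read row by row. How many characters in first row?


Zigzag "nlckbddj" into 2 rows:
Placing characters:
  'n' => row 0
  'l' => row 1
  'c' => row 0
  'k' => row 1
  'b' => row 0
  'd' => row 1
  'd' => row 0
  'j' => row 1
Rows:
  Row 0: "ncbd"
  Row 1: "lkdj"
First row length: 4

4


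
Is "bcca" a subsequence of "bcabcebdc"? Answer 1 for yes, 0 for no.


Check if "bcca" is a subsequence of "bcabcebdc"
Greedy scan:
  Position 0 ('b'): matches sub[0] = 'b'
  Position 1 ('c'): matches sub[1] = 'c'
  Position 2 ('a'): no match needed
  Position 3 ('b'): no match needed
  Position 4 ('c'): matches sub[2] = 'c'
  Position 5 ('e'): no match needed
  Position 6 ('b'): no match needed
  Position 7 ('d'): no match needed
  Position 8 ('c'): no match needed
Only matched 3/4 characters => not a subsequence

0


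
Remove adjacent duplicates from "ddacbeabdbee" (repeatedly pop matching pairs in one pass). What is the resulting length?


Input: ddacbeabdbee
Stack-based adjacent duplicate removal:
  Read 'd': push. Stack: d
  Read 'd': matches stack top 'd' => pop. Stack: (empty)
  Read 'a': push. Stack: a
  Read 'c': push. Stack: ac
  Read 'b': push. Stack: acb
  Read 'e': push. Stack: acbe
  Read 'a': push. Stack: acbea
  Read 'b': push. Stack: acbeab
  Read 'd': push. Stack: acbeabd
  Read 'b': push. Stack: acbeabdb
  Read 'e': push. Stack: acbeabdbe
  Read 'e': matches stack top 'e' => pop. Stack: acbeabdb
Final stack: "acbeabdb" (length 8)

8


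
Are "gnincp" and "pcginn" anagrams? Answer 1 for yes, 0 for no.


Strings: "gnincp", "pcginn"
Sorted first:  cginnp
Sorted second: cginnp
Sorted forms match => anagrams

1


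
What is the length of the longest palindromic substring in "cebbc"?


Input: "cebbc"
Checking substrings for palindromes:
  [2:4] "bb" (len 2) => palindrome
Longest palindromic substring: "bb" with length 2

2


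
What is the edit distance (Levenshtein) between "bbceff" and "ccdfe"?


Computing edit distance: "bbceff" -> "ccdfe"
DP table:
           c    c    d    f    e
      0    1    2    3    4    5
  b   1    1    2    3    4    5
  b   2    2    2    3    4    5
  c   3    2    2    3    4    5
  e   4    3    3    3    4    4
  f   5    4    4    4    3    4
  f   6    5    5    5    4    4
Edit distance = dp[6][5] = 4

4


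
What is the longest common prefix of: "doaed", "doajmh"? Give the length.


Words: doaed, doajmh
  Position 0: all 'd' => match
  Position 1: all 'o' => match
  Position 2: all 'a' => match
  Position 3: ('e', 'j') => mismatch, stop
LCP = "doa" (length 3)

3


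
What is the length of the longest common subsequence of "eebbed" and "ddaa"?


LCS of "eebbed" and "ddaa"
DP table:
           d    d    a    a
      0    0    0    0    0
  e   0    0    0    0    0
  e   0    0    0    0    0
  b   0    0    0    0    0
  b   0    0    0    0    0
  e   0    0    0    0    0
  d   0    1    1    1    1
LCS length = dp[6][4] = 1

1


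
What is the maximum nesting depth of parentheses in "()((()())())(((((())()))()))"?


Input: "()((()())())(((((())()))()))"
Tracking depth:
  Position 0 '(': depth becomes 1
  Position 1 ')': depth becomes 0
  Position 2 '(': depth becomes 1
  Position 3 '(': depth becomes 2
  Position 4 '(': depth becomes 3
  Position 5 ')': depth becomes 2
  Position 6 '(': depth becomes 3
  Position 7 ')': depth becomes 2
  Position 8 ')': depth becomes 1
  Position 9 '(': depth becomes 2
  Position 10 ')': depth becomes 1
  Position 11 ')': depth becomes 0
  Position 12 '(': depth becomes 1
  Position 13 '(': depth becomes 2
  Position 14 '(': depth becomes 3
  Position 15 '(': depth becomes 4
  Position 16 '(': depth becomes 5
  Position 17 '(': depth becomes 6
  Position 18 ')': depth becomes 5
  Position 19 ')': depth becomes 4
  Position 20 '(': depth becomes 5
  Position 21 ')': depth becomes 4
  Position 22 ')': depth becomes 3
  Position 23 ')': depth becomes 2
  Position 24 '(': depth becomes 3
  Position 25 ')': depth becomes 2
  Position 26 ')': depth becomes 1
  Position 27 ')': depth becomes 0
Maximum depth reached: 6

6


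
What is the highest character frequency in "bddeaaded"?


Input: bddeaaded
Character counts:
  'a': 2
  'b': 1
  'd': 4
  'e': 2
Maximum frequency: 4

4


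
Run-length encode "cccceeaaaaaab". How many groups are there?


Input: cccceeaaaaaab
Scanning for consecutive runs:
  Group 1: 'c' x 4 (positions 0-3)
  Group 2: 'e' x 2 (positions 4-5)
  Group 3: 'a' x 6 (positions 6-11)
  Group 4: 'b' x 1 (positions 12-12)
Total groups: 4

4


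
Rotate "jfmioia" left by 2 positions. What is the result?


Input: "jfmioia", rotate left by 2
First 2 characters: "jf"
Remaining characters: "mioia"
Concatenate remaining + first: "mioia" + "jf" = "mioiajf"

mioiajf


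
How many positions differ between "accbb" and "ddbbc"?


Comparing "accbb" and "ddbbc" position by position:
  Position 0: 'a' vs 'd' => DIFFER
  Position 1: 'c' vs 'd' => DIFFER
  Position 2: 'c' vs 'b' => DIFFER
  Position 3: 'b' vs 'b' => same
  Position 4: 'b' vs 'c' => DIFFER
Positions that differ: 4

4


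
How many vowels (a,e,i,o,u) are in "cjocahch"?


Input: cjocahch
Checking each character:
  'c' at position 0: consonant
  'j' at position 1: consonant
  'o' at position 2: vowel (running total: 1)
  'c' at position 3: consonant
  'a' at position 4: vowel (running total: 2)
  'h' at position 5: consonant
  'c' at position 6: consonant
  'h' at position 7: consonant
Total vowels: 2

2


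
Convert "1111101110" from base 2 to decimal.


Input: "1111101110" in base 2
Positional expansion:
  Digit '1' (value 1) x 2^9 = 512
  Digit '1' (value 1) x 2^8 = 256
  Digit '1' (value 1) x 2^7 = 128
  Digit '1' (value 1) x 2^6 = 64
  Digit '1' (value 1) x 2^5 = 32
  Digit '0' (value 0) x 2^4 = 0
  Digit '1' (value 1) x 2^3 = 8
  Digit '1' (value 1) x 2^2 = 4
  Digit '1' (value 1) x 2^1 = 2
  Digit '0' (value 0) x 2^0 = 0
Sum = 1006

1006


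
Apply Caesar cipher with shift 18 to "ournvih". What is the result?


Caesar cipher: shift "ournvih" by 18
  'o' (pos 14) + 18 = pos 6 = 'g'
  'u' (pos 20) + 18 = pos 12 = 'm'
  'r' (pos 17) + 18 = pos 9 = 'j'
  'n' (pos 13) + 18 = pos 5 = 'f'
  'v' (pos 21) + 18 = pos 13 = 'n'
  'i' (pos 8) + 18 = pos 0 = 'a'
  'h' (pos 7) + 18 = pos 25 = 'z'
Result: gmjfnaz

gmjfnaz


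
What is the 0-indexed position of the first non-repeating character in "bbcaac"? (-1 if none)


Input: bbcaac
Character frequencies:
  'a': 2
  'b': 2
  'c': 2
Scanning left to right for freq == 1:
  Position 0 ('b'): freq=2, skip
  Position 1 ('b'): freq=2, skip
  Position 2 ('c'): freq=2, skip
  Position 3 ('a'): freq=2, skip
  Position 4 ('a'): freq=2, skip
  Position 5 ('c'): freq=2, skip
  No unique character found => answer = -1

-1


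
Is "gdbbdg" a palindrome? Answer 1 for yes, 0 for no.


Input: gdbbdg
Reversed: gdbbdg
  Compare pos 0 ('g') with pos 5 ('g'): match
  Compare pos 1 ('d') with pos 4 ('d'): match
  Compare pos 2 ('b') with pos 3 ('b'): match
Result: palindrome

1


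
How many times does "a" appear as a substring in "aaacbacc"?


Searching for "a" in "aaacbacc"
Scanning each position:
  Position 0: "a" => MATCH
  Position 1: "a" => MATCH
  Position 2: "a" => MATCH
  Position 3: "c" => no
  Position 4: "b" => no
  Position 5: "a" => MATCH
  Position 6: "c" => no
  Position 7: "c" => no
Total occurrences: 4

4


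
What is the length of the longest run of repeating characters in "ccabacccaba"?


Input: "ccabacccaba"
Scanning for longest run:
  Position 1 ('c'): continues run of 'c', length=2
  Position 2 ('a'): new char, reset run to 1
  Position 3 ('b'): new char, reset run to 1
  Position 4 ('a'): new char, reset run to 1
  Position 5 ('c'): new char, reset run to 1
  Position 6 ('c'): continues run of 'c', length=2
  Position 7 ('c'): continues run of 'c', length=3
  Position 8 ('a'): new char, reset run to 1
  Position 9 ('b'): new char, reset run to 1
  Position 10 ('a'): new char, reset run to 1
Longest run: 'c' with length 3

3


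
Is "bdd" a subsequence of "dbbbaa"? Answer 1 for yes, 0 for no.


Check if "bdd" is a subsequence of "dbbbaa"
Greedy scan:
  Position 0 ('d'): no match needed
  Position 1 ('b'): matches sub[0] = 'b'
  Position 2 ('b'): no match needed
  Position 3 ('b'): no match needed
  Position 4 ('a'): no match needed
  Position 5 ('a'): no match needed
Only matched 1/3 characters => not a subsequence

0


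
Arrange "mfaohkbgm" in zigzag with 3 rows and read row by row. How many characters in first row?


Zigzag "mfaohkbgm" into 3 rows:
Placing characters:
  'm' => row 0
  'f' => row 1
  'a' => row 2
  'o' => row 1
  'h' => row 0
  'k' => row 1
  'b' => row 2
  'g' => row 1
  'm' => row 0
Rows:
  Row 0: "mhm"
  Row 1: "fokg"
  Row 2: "ab"
First row length: 3

3


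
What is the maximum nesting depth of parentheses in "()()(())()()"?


Input: "()()(())()()"
Tracking depth:
  Position 0 '(': depth becomes 1
  Position 1 ')': depth becomes 0
  Position 2 '(': depth becomes 1
  Position 3 ')': depth becomes 0
  Position 4 '(': depth becomes 1
  Position 5 '(': depth becomes 2
  Position 6 ')': depth becomes 1
  Position 7 ')': depth becomes 0
  Position 8 '(': depth becomes 1
  Position 9 ')': depth becomes 0
  Position 10 '(': depth becomes 1
  Position 11 ')': depth becomes 0
Maximum depth reached: 2

2


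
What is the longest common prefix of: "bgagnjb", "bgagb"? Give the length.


Words: bgagnjb, bgagb
  Position 0: all 'b' => match
  Position 1: all 'g' => match
  Position 2: all 'a' => match
  Position 3: all 'g' => match
  Position 4: ('n', 'b') => mismatch, stop
LCP = "bgag" (length 4)

4


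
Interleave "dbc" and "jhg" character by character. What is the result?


Interleaving "dbc" and "jhg":
  Position 0: 'd' from first, 'j' from second => "dj"
  Position 1: 'b' from first, 'h' from second => "bh"
  Position 2: 'c' from first, 'g' from second => "cg"
Result: djbhcg

djbhcg


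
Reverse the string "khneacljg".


Input: khneacljg
Reading characters right to left:
  Position 8: 'g'
  Position 7: 'j'
  Position 6: 'l'
  Position 5: 'c'
  Position 4: 'a'
  Position 3: 'e'
  Position 2: 'n'
  Position 1: 'h'
  Position 0: 'k'
Reversed: gjlcaenhk

gjlcaenhk


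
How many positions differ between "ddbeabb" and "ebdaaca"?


Comparing "ddbeabb" and "ebdaaca" position by position:
  Position 0: 'd' vs 'e' => DIFFER
  Position 1: 'd' vs 'b' => DIFFER
  Position 2: 'b' vs 'd' => DIFFER
  Position 3: 'e' vs 'a' => DIFFER
  Position 4: 'a' vs 'a' => same
  Position 5: 'b' vs 'c' => DIFFER
  Position 6: 'b' vs 'a' => DIFFER
Positions that differ: 6

6


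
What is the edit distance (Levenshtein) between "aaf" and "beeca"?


Computing edit distance: "aaf" -> "beeca"
DP table:
           b    e    e    c    a
      0    1    2    3    4    5
  a   1    1    2    3    4    4
  a   2    2    2    3    4    4
  f   3    3    3    3    4    5
Edit distance = dp[3][5] = 5

5


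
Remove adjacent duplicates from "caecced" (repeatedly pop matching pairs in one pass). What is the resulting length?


Input: caecced
Stack-based adjacent duplicate removal:
  Read 'c': push. Stack: c
  Read 'a': push. Stack: ca
  Read 'e': push. Stack: cae
  Read 'c': push. Stack: caec
  Read 'c': matches stack top 'c' => pop. Stack: cae
  Read 'e': matches stack top 'e' => pop. Stack: ca
  Read 'd': push. Stack: cad
Final stack: "cad" (length 3)

3


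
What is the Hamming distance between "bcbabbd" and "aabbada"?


Comparing "bcbabbd" and "aabbada" position by position:
  Position 0: 'b' vs 'a' => differ
  Position 1: 'c' vs 'a' => differ
  Position 2: 'b' vs 'b' => same
  Position 3: 'a' vs 'b' => differ
  Position 4: 'b' vs 'a' => differ
  Position 5: 'b' vs 'd' => differ
  Position 6: 'd' vs 'a' => differ
Total differences (Hamming distance): 6

6


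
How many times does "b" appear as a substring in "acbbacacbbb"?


Searching for "b" in "acbbacacbbb"
Scanning each position:
  Position 0: "a" => no
  Position 1: "c" => no
  Position 2: "b" => MATCH
  Position 3: "b" => MATCH
  Position 4: "a" => no
  Position 5: "c" => no
  Position 6: "a" => no
  Position 7: "c" => no
  Position 8: "b" => MATCH
  Position 9: "b" => MATCH
  Position 10: "b" => MATCH
Total occurrences: 5

5


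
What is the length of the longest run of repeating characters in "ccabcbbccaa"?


Input: "ccabcbbccaa"
Scanning for longest run:
  Position 1 ('c'): continues run of 'c', length=2
  Position 2 ('a'): new char, reset run to 1
  Position 3 ('b'): new char, reset run to 1
  Position 4 ('c'): new char, reset run to 1
  Position 5 ('b'): new char, reset run to 1
  Position 6 ('b'): continues run of 'b', length=2
  Position 7 ('c'): new char, reset run to 1
  Position 8 ('c'): continues run of 'c', length=2
  Position 9 ('a'): new char, reset run to 1
  Position 10 ('a'): continues run of 'a', length=2
Longest run: 'c' with length 2

2


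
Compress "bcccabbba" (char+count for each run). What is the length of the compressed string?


Input: bcccabbba
Runs:
  'b' x 1 => "b1"
  'c' x 3 => "c3"
  'a' x 1 => "a1"
  'b' x 3 => "b3"
  'a' x 1 => "a1"
Compressed: "b1c3a1b3a1"
Compressed length: 10

10


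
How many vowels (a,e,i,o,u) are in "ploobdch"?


Input: ploobdch
Checking each character:
  'p' at position 0: consonant
  'l' at position 1: consonant
  'o' at position 2: vowel (running total: 1)
  'o' at position 3: vowel (running total: 2)
  'b' at position 4: consonant
  'd' at position 5: consonant
  'c' at position 6: consonant
  'h' at position 7: consonant
Total vowels: 2

2


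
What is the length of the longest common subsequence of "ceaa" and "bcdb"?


LCS of "ceaa" and "bcdb"
DP table:
           b    c    d    b
      0    0    0    0    0
  c   0    0    1    1    1
  e   0    0    1    1    1
  a   0    0    1    1    1
  a   0    0    1    1    1
LCS length = dp[4][4] = 1

1


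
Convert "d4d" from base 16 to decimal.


Input: "d4d" in base 16
Positional expansion:
  Digit 'd' (value 13) x 16^2 = 3328
  Digit '4' (value 4) x 16^1 = 64
  Digit 'd' (value 13) x 16^0 = 13
Sum = 3405

3405


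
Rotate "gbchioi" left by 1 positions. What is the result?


Input: "gbchioi", rotate left by 1
First 1 characters: "g"
Remaining characters: "bchioi"
Concatenate remaining + first: "bchioi" + "g" = "bchioig"

bchioig


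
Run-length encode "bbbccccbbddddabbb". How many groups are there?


Input: bbbccccbbddddabbb
Scanning for consecutive runs:
  Group 1: 'b' x 3 (positions 0-2)
  Group 2: 'c' x 4 (positions 3-6)
  Group 3: 'b' x 2 (positions 7-8)
  Group 4: 'd' x 4 (positions 9-12)
  Group 5: 'a' x 1 (positions 13-13)
  Group 6: 'b' x 3 (positions 14-16)
Total groups: 6

6


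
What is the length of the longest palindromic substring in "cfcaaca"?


Input: "cfcaaca"
Checking substrings for palindromes:
  [2:6] "caac" (len 4) => palindrome
  [0:3] "cfc" (len 3) => palindrome
  [4:7] "aca" (len 3) => palindrome
  [3:5] "aa" (len 2) => palindrome
Longest palindromic substring: "caac" with length 4

4


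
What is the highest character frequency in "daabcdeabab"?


Input: daabcdeabab
Character counts:
  'a': 4
  'b': 3
  'c': 1
  'd': 2
  'e': 1
Maximum frequency: 4

4


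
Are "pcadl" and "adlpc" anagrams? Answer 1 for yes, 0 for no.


Strings: "pcadl", "adlpc"
Sorted first:  acdlp
Sorted second: acdlp
Sorted forms match => anagrams

1


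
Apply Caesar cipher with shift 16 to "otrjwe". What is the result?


Caesar cipher: shift "otrjwe" by 16
  'o' (pos 14) + 16 = pos 4 = 'e'
  't' (pos 19) + 16 = pos 9 = 'j'
  'r' (pos 17) + 16 = pos 7 = 'h'
  'j' (pos 9) + 16 = pos 25 = 'z'
  'w' (pos 22) + 16 = pos 12 = 'm'
  'e' (pos 4) + 16 = pos 20 = 'u'
Result: ejhzmu

ejhzmu


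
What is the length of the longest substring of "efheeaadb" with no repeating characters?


Input: "efheeaadb"
Sliding window (track last position of each char):
  Position 0 ('e'): window [0,0] length 1 -- new best
  Position 1 ('f'): window [0,1] length 2 -- new best
  Position 2 ('h'): window [0,2] length 3 -- new best
  Position 3 ('e'): repeat (last at 0), move window start to 1
  Position 3 ('e'): window [1,3] length 3
  Position 4 ('e'): repeat (last at 3), move window start to 4
  Position 4 ('e'): window [4,4] length 1
  Position 5 ('a'): window [4,5] length 2
  Position 6 ('a'): repeat (last at 5), move window start to 6
  Position 6 ('a'): window [6,6] length 1
  Position 7 ('d'): window [6,7] length 2
  Position 8 ('b'): window [6,8] length 3
Longest substring with no repeats: "efh" with length 3

3


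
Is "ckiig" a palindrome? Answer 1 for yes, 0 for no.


Input: ckiig
Reversed: giikc
  Compare pos 0 ('c') with pos 4 ('g'): MISMATCH
  Compare pos 1 ('k') with pos 3 ('i'): MISMATCH
Result: not a palindrome

0


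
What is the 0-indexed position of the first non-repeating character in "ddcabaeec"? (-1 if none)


Input: ddcabaeec
Character frequencies:
  'a': 2
  'b': 1
  'c': 2
  'd': 2
  'e': 2
Scanning left to right for freq == 1:
  Position 0 ('d'): freq=2, skip
  Position 1 ('d'): freq=2, skip
  Position 2 ('c'): freq=2, skip
  Position 3 ('a'): freq=2, skip
  Position 4 ('b'): unique! => answer = 4

4


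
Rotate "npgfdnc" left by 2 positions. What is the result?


Input: "npgfdnc", rotate left by 2
First 2 characters: "np"
Remaining characters: "gfdnc"
Concatenate remaining + first: "gfdnc" + "np" = "gfdncnp"

gfdncnp


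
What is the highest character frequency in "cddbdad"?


Input: cddbdad
Character counts:
  'a': 1
  'b': 1
  'c': 1
  'd': 4
Maximum frequency: 4

4


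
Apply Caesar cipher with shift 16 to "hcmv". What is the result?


Caesar cipher: shift "hcmv" by 16
  'h' (pos 7) + 16 = pos 23 = 'x'
  'c' (pos 2) + 16 = pos 18 = 's'
  'm' (pos 12) + 16 = pos 2 = 'c'
  'v' (pos 21) + 16 = pos 11 = 'l'
Result: xscl

xscl


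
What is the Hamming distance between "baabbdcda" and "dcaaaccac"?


Comparing "baabbdcda" and "dcaaaccac" position by position:
  Position 0: 'b' vs 'd' => differ
  Position 1: 'a' vs 'c' => differ
  Position 2: 'a' vs 'a' => same
  Position 3: 'b' vs 'a' => differ
  Position 4: 'b' vs 'a' => differ
  Position 5: 'd' vs 'c' => differ
  Position 6: 'c' vs 'c' => same
  Position 7: 'd' vs 'a' => differ
  Position 8: 'a' vs 'c' => differ
Total differences (Hamming distance): 7

7


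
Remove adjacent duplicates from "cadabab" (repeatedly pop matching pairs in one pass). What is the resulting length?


Input: cadabab
Stack-based adjacent duplicate removal:
  Read 'c': push. Stack: c
  Read 'a': push. Stack: ca
  Read 'd': push. Stack: cad
  Read 'a': push. Stack: cada
  Read 'b': push. Stack: cadab
  Read 'a': push. Stack: cadaba
  Read 'b': push. Stack: cadabab
Final stack: "cadabab" (length 7)

7


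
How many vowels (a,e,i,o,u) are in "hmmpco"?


Input: hmmpco
Checking each character:
  'h' at position 0: consonant
  'm' at position 1: consonant
  'm' at position 2: consonant
  'p' at position 3: consonant
  'c' at position 4: consonant
  'o' at position 5: vowel (running total: 1)
Total vowels: 1

1


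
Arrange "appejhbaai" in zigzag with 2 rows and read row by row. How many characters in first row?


Zigzag "appejhbaai" into 2 rows:
Placing characters:
  'a' => row 0
  'p' => row 1
  'p' => row 0
  'e' => row 1
  'j' => row 0
  'h' => row 1
  'b' => row 0
  'a' => row 1
  'a' => row 0
  'i' => row 1
Rows:
  Row 0: "apjba"
  Row 1: "pehai"
First row length: 5

5


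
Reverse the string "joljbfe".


Input: joljbfe
Reading characters right to left:
  Position 6: 'e'
  Position 5: 'f'
  Position 4: 'b'
  Position 3: 'j'
  Position 2: 'l'
  Position 1: 'o'
  Position 0: 'j'
Reversed: efbjloj

efbjloj


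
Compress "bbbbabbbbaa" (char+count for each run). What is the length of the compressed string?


Input: bbbbabbbbaa
Runs:
  'b' x 4 => "b4"
  'a' x 1 => "a1"
  'b' x 4 => "b4"
  'a' x 2 => "a2"
Compressed: "b4a1b4a2"
Compressed length: 8

8


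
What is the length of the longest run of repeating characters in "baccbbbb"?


Input: "baccbbbb"
Scanning for longest run:
  Position 1 ('a'): new char, reset run to 1
  Position 2 ('c'): new char, reset run to 1
  Position 3 ('c'): continues run of 'c', length=2
  Position 4 ('b'): new char, reset run to 1
  Position 5 ('b'): continues run of 'b', length=2
  Position 6 ('b'): continues run of 'b', length=3
  Position 7 ('b'): continues run of 'b', length=4
Longest run: 'b' with length 4

4


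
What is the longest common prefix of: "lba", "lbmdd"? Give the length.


Words: lba, lbmdd
  Position 0: all 'l' => match
  Position 1: all 'b' => match
  Position 2: ('a', 'm') => mismatch, stop
LCP = "lb" (length 2)

2


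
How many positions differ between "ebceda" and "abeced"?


Comparing "ebceda" and "abeced" position by position:
  Position 0: 'e' vs 'a' => DIFFER
  Position 1: 'b' vs 'b' => same
  Position 2: 'c' vs 'e' => DIFFER
  Position 3: 'e' vs 'c' => DIFFER
  Position 4: 'd' vs 'e' => DIFFER
  Position 5: 'a' vs 'd' => DIFFER
Positions that differ: 5

5


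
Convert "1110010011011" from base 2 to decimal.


Input: "1110010011011" in base 2
Positional expansion:
  Digit '1' (value 1) x 2^12 = 4096
  Digit '1' (value 1) x 2^11 = 2048
  Digit '1' (value 1) x 2^10 = 1024
  Digit '0' (value 0) x 2^9 = 0
  Digit '0' (value 0) x 2^8 = 0
  Digit '1' (value 1) x 2^7 = 128
  Digit '0' (value 0) x 2^6 = 0
  Digit '0' (value 0) x 2^5 = 0
  Digit '1' (value 1) x 2^4 = 16
  Digit '1' (value 1) x 2^3 = 8
  Digit '0' (value 0) x 2^2 = 0
  Digit '1' (value 1) x 2^1 = 2
  Digit '1' (value 1) x 2^0 = 1
Sum = 7323

7323


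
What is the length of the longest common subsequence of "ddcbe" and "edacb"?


LCS of "ddcbe" and "edacb"
DP table:
           e    d    a    c    b
      0    0    0    0    0    0
  d   0    0    1    1    1    1
  d   0    0    1    1    1    1
  c   0    0    1    1    2    2
  b   0    0    1    1    2    3
  e   0    1    1    1    2    3
LCS length = dp[5][5] = 3

3


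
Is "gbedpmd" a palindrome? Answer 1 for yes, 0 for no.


Input: gbedpmd
Reversed: dmpdebg
  Compare pos 0 ('g') with pos 6 ('d'): MISMATCH
  Compare pos 1 ('b') with pos 5 ('m'): MISMATCH
  Compare pos 2 ('e') with pos 4 ('p'): MISMATCH
Result: not a palindrome

0


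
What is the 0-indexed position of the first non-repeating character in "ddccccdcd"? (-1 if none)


Input: ddccccdcd
Character frequencies:
  'c': 5
  'd': 4
Scanning left to right for freq == 1:
  Position 0 ('d'): freq=4, skip
  Position 1 ('d'): freq=4, skip
  Position 2 ('c'): freq=5, skip
  Position 3 ('c'): freq=5, skip
  Position 4 ('c'): freq=5, skip
  Position 5 ('c'): freq=5, skip
  Position 6 ('d'): freq=4, skip
  Position 7 ('c'): freq=5, skip
  Position 8 ('d'): freq=4, skip
  No unique character found => answer = -1

-1


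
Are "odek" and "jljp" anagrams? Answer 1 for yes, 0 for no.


Strings: "odek", "jljp"
Sorted first:  deko
Sorted second: jjlp
Differ at position 0: 'd' vs 'j' => not anagrams

0


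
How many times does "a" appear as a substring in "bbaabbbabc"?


Searching for "a" in "bbaabbbabc"
Scanning each position:
  Position 0: "b" => no
  Position 1: "b" => no
  Position 2: "a" => MATCH
  Position 3: "a" => MATCH
  Position 4: "b" => no
  Position 5: "b" => no
  Position 6: "b" => no
  Position 7: "a" => MATCH
  Position 8: "b" => no
  Position 9: "c" => no
Total occurrences: 3

3


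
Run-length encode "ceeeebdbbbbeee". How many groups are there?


Input: ceeeebdbbbbeee
Scanning for consecutive runs:
  Group 1: 'c' x 1 (positions 0-0)
  Group 2: 'e' x 4 (positions 1-4)
  Group 3: 'b' x 1 (positions 5-5)
  Group 4: 'd' x 1 (positions 6-6)
  Group 5: 'b' x 4 (positions 7-10)
  Group 6: 'e' x 3 (positions 11-13)
Total groups: 6

6


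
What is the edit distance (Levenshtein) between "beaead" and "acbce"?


Computing edit distance: "beaead" -> "acbce"
DP table:
           a    c    b    c    e
      0    1    2    3    4    5
  b   1    1    2    2    3    4
  e   2    2    2    3    3    3
  a   3    2    3    3    4    4
  e   4    3    3    4    4    4
  a   5    4    4    4    5    5
  d   6    5    5    5    5    6
Edit distance = dp[6][5] = 6

6


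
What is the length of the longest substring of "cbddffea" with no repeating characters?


Input: "cbddffea"
Sliding window (track last position of each char):
  Position 0 ('c'): window [0,0] length 1 -- new best
  Position 1 ('b'): window [0,1] length 2 -- new best
  Position 2 ('d'): window [0,2] length 3 -- new best
  Position 3 ('d'): repeat (last at 2), move window start to 3
  Position 3 ('d'): window [3,3] length 1
  Position 4 ('f'): window [3,4] length 2
  Position 5 ('f'): repeat (last at 4), move window start to 5
  Position 5 ('f'): window [5,5] length 1
  Position 6 ('e'): window [5,6] length 2
  Position 7 ('a'): window [5,7] length 3
Longest substring with no repeats: "cbd" with length 3

3


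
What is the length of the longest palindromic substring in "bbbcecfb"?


Input: "bbbcecfb"
Checking substrings for palindromes:
  [0:3] "bbb" (len 3) => palindrome
  [3:6] "cec" (len 3) => palindrome
  [0:2] "bb" (len 2) => palindrome
  [1:3] "bb" (len 2) => palindrome
Longest palindromic substring: "bbb" with length 3

3


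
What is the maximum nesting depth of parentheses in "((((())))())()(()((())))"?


Input: "((((())))())()(()((())))"
Tracking depth:
  Position 0 '(': depth becomes 1
  Position 1 '(': depth becomes 2
  Position 2 '(': depth becomes 3
  Position 3 '(': depth becomes 4
  Position 4 '(': depth becomes 5
  Position 5 ')': depth becomes 4
  Position 6 ')': depth becomes 3
  Position 7 ')': depth becomes 2
  Position 8 ')': depth becomes 1
  Position 9 '(': depth becomes 2
  Position 10 ')': depth becomes 1
  Position 11 ')': depth becomes 0
  Position 12 '(': depth becomes 1
  Position 13 ')': depth becomes 0
  Position 14 '(': depth becomes 1
  Position 15 '(': depth becomes 2
  Position 16 ')': depth becomes 1
  Position 17 '(': depth becomes 2
  Position 18 '(': depth becomes 3
  Position 19 '(': depth becomes 4
  Position 20 ')': depth becomes 3
  Position 21 ')': depth becomes 2
  Position 22 ')': depth becomes 1
  Position 23 ')': depth becomes 0
Maximum depth reached: 5

5


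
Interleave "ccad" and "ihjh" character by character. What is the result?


Interleaving "ccad" and "ihjh":
  Position 0: 'c' from first, 'i' from second => "ci"
  Position 1: 'c' from first, 'h' from second => "ch"
  Position 2: 'a' from first, 'j' from second => "aj"
  Position 3: 'd' from first, 'h' from second => "dh"
Result: cichajdh

cichajdh


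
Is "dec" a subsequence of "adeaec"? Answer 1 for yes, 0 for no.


Check if "dec" is a subsequence of "adeaec"
Greedy scan:
  Position 0 ('a'): no match needed
  Position 1 ('d'): matches sub[0] = 'd'
  Position 2 ('e'): matches sub[1] = 'e'
  Position 3 ('a'): no match needed
  Position 4 ('e'): no match needed
  Position 5 ('c'): matches sub[2] = 'c'
All 3 characters matched => is a subsequence

1


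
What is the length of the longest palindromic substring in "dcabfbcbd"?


Input: "dcabfbcbd"
Checking substrings for palindromes:
  [3:6] "bfb" (len 3) => palindrome
  [5:8] "bcb" (len 3) => palindrome
Longest palindromic substring: "bfb" with length 3

3


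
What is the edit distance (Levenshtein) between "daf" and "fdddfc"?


Computing edit distance: "daf" -> "fdddfc"
DP table:
           f    d    d    d    f    c
      0    1    2    3    4    5    6
  d   1    1    1    2    3    4    5
  a   2    2    2    2    3    4    5
  f   3    2    3    3    3    3    4
Edit distance = dp[3][6] = 4

4


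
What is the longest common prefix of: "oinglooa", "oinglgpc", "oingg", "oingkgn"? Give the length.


Words: oinglooa, oinglgpc, oingg, oingkgn
  Position 0: all 'o' => match
  Position 1: all 'i' => match
  Position 2: all 'n' => match
  Position 3: all 'g' => match
  Position 4: ('l', 'l', 'g', 'k') => mismatch, stop
LCP = "oing" (length 4)

4


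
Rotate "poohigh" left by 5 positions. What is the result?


Input: "poohigh", rotate left by 5
First 5 characters: "poohi"
Remaining characters: "gh"
Concatenate remaining + first: "gh" + "poohi" = "ghpoohi"

ghpoohi


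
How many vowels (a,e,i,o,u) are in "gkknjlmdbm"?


Input: gkknjlmdbm
Checking each character:
  'g' at position 0: consonant
  'k' at position 1: consonant
  'k' at position 2: consonant
  'n' at position 3: consonant
  'j' at position 4: consonant
  'l' at position 5: consonant
  'm' at position 6: consonant
  'd' at position 7: consonant
  'b' at position 8: consonant
  'm' at position 9: consonant
Total vowels: 0

0


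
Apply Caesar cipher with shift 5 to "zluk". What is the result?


Caesar cipher: shift "zluk" by 5
  'z' (pos 25) + 5 = pos 4 = 'e'
  'l' (pos 11) + 5 = pos 16 = 'q'
  'u' (pos 20) + 5 = pos 25 = 'z'
  'k' (pos 10) + 5 = pos 15 = 'p'
Result: eqzp

eqzp


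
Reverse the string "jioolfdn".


Input: jioolfdn
Reading characters right to left:
  Position 7: 'n'
  Position 6: 'd'
  Position 5: 'f'
  Position 4: 'l'
  Position 3: 'o'
  Position 2: 'o'
  Position 1: 'i'
  Position 0: 'j'
Reversed: ndflooij

ndflooij


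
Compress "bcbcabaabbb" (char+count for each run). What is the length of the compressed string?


Input: bcbcabaabbb
Runs:
  'b' x 1 => "b1"
  'c' x 1 => "c1"
  'b' x 1 => "b1"
  'c' x 1 => "c1"
  'a' x 1 => "a1"
  'b' x 1 => "b1"
  'a' x 2 => "a2"
  'b' x 3 => "b3"
Compressed: "b1c1b1c1a1b1a2b3"
Compressed length: 16

16


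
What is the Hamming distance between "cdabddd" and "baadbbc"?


Comparing "cdabddd" and "baadbbc" position by position:
  Position 0: 'c' vs 'b' => differ
  Position 1: 'd' vs 'a' => differ
  Position 2: 'a' vs 'a' => same
  Position 3: 'b' vs 'd' => differ
  Position 4: 'd' vs 'b' => differ
  Position 5: 'd' vs 'b' => differ
  Position 6: 'd' vs 'c' => differ
Total differences (Hamming distance): 6

6


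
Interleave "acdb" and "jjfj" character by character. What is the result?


Interleaving "acdb" and "jjfj":
  Position 0: 'a' from first, 'j' from second => "aj"
  Position 1: 'c' from first, 'j' from second => "cj"
  Position 2: 'd' from first, 'f' from second => "df"
  Position 3: 'b' from first, 'j' from second => "bj"
Result: ajcjdfbj

ajcjdfbj


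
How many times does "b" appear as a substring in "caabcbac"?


Searching for "b" in "caabcbac"
Scanning each position:
  Position 0: "c" => no
  Position 1: "a" => no
  Position 2: "a" => no
  Position 3: "b" => MATCH
  Position 4: "c" => no
  Position 5: "b" => MATCH
  Position 6: "a" => no
  Position 7: "c" => no
Total occurrences: 2

2


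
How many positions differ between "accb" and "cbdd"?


Comparing "accb" and "cbdd" position by position:
  Position 0: 'a' vs 'c' => DIFFER
  Position 1: 'c' vs 'b' => DIFFER
  Position 2: 'c' vs 'd' => DIFFER
  Position 3: 'b' vs 'd' => DIFFER
Positions that differ: 4

4


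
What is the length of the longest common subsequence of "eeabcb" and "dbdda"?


LCS of "eeabcb" and "dbdda"
DP table:
           d    b    d    d    a
      0    0    0    0    0    0
  e   0    0    0    0    0    0
  e   0    0    0    0    0    0
  a   0    0    0    0    0    1
  b   0    0    1    1    1    1
  c   0    0    1    1    1    1
  b   0    0    1    1    1    1
LCS length = dp[6][5] = 1

1


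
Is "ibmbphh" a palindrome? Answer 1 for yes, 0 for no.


Input: ibmbphh
Reversed: hhpbmbi
  Compare pos 0 ('i') with pos 6 ('h'): MISMATCH
  Compare pos 1 ('b') with pos 5 ('h'): MISMATCH
  Compare pos 2 ('m') with pos 4 ('p'): MISMATCH
Result: not a palindrome

0


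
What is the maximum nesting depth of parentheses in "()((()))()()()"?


Input: "()((()))()()()"
Tracking depth:
  Position 0 '(': depth becomes 1
  Position 1 ')': depth becomes 0
  Position 2 '(': depth becomes 1
  Position 3 '(': depth becomes 2
  Position 4 '(': depth becomes 3
  Position 5 ')': depth becomes 2
  Position 6 ')': depth becomes 1
  Position 7 ')': depth becomes 0
  Position 8 '(': depth becomes 1
  Position 9 ')': depth becomes 0
  Position 10 '(': depth becomes 1
  Position 11 ')': depth becomes 0
  Position 12 '(': depth becomes 1
  Position 13 ')': depth becomes 0
Maximum depth reached: 3

3


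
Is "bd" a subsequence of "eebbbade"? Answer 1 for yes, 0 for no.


Check if "bd" is a subsequence of "eebbbade"
Greedy scan:
  Position 0 ('e'): no match needed
  Position 1 ('e'): no match needed
  Position 2 ('b'): matches sub[0] = 'b'
  Position 3 ('b'): no match needed
  Position 4 ('b'): no match needed
  Position 5 ('a'): no match needed
  Position 6 ('d'): matches sub[1] = 'd'
  Position 7 ('e'): no match needed
All 2 characters matched => is a subsequence

1
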